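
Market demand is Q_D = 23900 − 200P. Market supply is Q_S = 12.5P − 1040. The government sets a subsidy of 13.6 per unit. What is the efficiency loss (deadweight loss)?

1088

In inverse form: demand P = 119.5 − 0.005Q, supply P = 83.2 + 0.08Q.
Competitive equilibrium: 119.5 − 0.005Q = 83.2 + 0.08Q → Q* = 427.0588, P* = 117.3647.
The subsidy lowers effective supply by 13.6: P = 69.6 + 0.08Q.
New quantity: 119.5 − 0.005Q = 69.6 + 0.08Q → Q' = 587.0588.
Overproduction ΔQ = 587.0588 − 427.0588 = 160; wedge = subsidy = 13.6.
Deadweight loss = ½ × 160 × 13.6 = 1088.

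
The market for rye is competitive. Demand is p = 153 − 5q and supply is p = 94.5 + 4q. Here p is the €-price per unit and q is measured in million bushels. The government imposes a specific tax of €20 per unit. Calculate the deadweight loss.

Competitive equilibrium: 153 − 5q = 94.5 + 4q → q* = 6.5, p* = 120.5.
With the tax, the buyer price exceeds the seller price by 20: (153 − 5q) − (94.5 + 4q) = 20 → q' = 4.2778.
Δq = 6.5 − 4.2778 = 2.2222; the wedge equals the tax, 20.
Deadweight loss = ½ × 2.2222 × 20 = €22.22 million.

€22.22 million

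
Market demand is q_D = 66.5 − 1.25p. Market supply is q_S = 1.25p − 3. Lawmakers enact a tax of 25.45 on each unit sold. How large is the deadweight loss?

In inverse form: demand p = 53.2 − 0.8q, supply p = 2.4 + 0.8q.
Competitive equilibrium: 53.2 − 0.8q = 2.4 + 0.8q → q* = 31.75, p* = 27.8.
With the tax, the buyer price exceeds the seller price by 25.45: (53.2 − 0.8q) − (2.4 + 0.8q) = 25.45 → q' = 15.8438.
Δq = 31.75 − 15.8438 = 15.9062; the wedge equals the tax, 25.45.
Deadweight loss = ½ × 15.9062 × 25.45 = 202.41.

202.41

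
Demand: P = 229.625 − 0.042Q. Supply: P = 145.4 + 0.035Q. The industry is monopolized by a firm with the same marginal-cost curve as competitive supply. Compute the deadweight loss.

5738.07

Competitive equilibrium: 229.625 − 0.042Q = 145.4 + 0.035Q → Q* = 1093.83117, P* = 183.68409.
Marginal revenue: MR = 229.625 − 0.084Q. Set MR = MC: 229.625 − 0.084Q = 145.4 + 0.035Q → Q_m = 707.77311.
Price P_m = 229.625 − 0.042·707.77311 = 199.89853; MC(Q_m) = 145.4 + 0.035·707.77311 = 170.17206.
Competitive Q* = 1093.83117, so ΔQ = 386.05806; wedge = 199.89853 − 170.17206 = 29.72647.
Welfare loss = ½ × 386.05806 × 29.72647 = 5738.07.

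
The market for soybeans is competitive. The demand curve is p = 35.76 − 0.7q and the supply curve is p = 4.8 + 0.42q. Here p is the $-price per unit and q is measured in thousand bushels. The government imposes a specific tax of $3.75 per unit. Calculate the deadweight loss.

Competitive equilibrium: 35.76 − 0.7q = 4.8 + 0.42q → q* = 27.6429, p* = 16.41.
With the tax, the buyer price exceeds the seller price by 3.75: (35.76 − 0.7q) − (4.8 + 0.42q) = 3.75 → q' = 24.2946.
Δq = 27.6429 − 24.2946 = 3.3483; the wedge equals the tax, 3.75.
DWL = ½ × 3.3483 × 3.75 = $6.28 thousand.

$6.28 thousand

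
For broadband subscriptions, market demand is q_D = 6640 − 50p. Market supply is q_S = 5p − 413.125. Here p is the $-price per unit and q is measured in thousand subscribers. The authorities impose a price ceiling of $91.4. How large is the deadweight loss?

In inverse form: demand p = 132.8 − 0.02q, supply p = 82.625 + 0.2q.
Competitive equilibrium: 132.8 − 0.02q = 82.625 + 0.2q → q* = 228.0682, p* = 128.2386.
At the ceiling p = 91.4, quantity supplied = (91.4 − 82.625)/0.2 = 43.875.
Willingness to pay at q' = 43.875: 132.8 − 0.02·43.875 = 131.9225.
Δq = 228.0682 − 43.875 = 184.1932; wedge = 131.9225 − 91.4 = 40.5225.
Deadweight loss = ½ × 184.1932 × 40.5225 = $3731.98 thousand.

$3731.98 thousand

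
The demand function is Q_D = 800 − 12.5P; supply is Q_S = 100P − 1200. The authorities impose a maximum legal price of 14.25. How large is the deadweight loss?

In inverse form: demand P = 64 − 0.08Q, supply P = 12 + 0.01Q.
Competitive equilibrium: 64 − 0.08Q = 12 + 0.01Q → Q* = 577.7778, P* = 17.7778.
At the ceiling P = 14.25, quantity supplied = (14.25 − 12)/0.01 = 225.
Willingness to pay at Q' = 225: 64 − 0.08·225 = 46.
ΔQ = 577.7778 − 225 = 352.7778; wedge = 46 − 14.25 = 31.75.
Welfare loss = ½ × 352.7778 × 31.75 = 5600.35.

5600.35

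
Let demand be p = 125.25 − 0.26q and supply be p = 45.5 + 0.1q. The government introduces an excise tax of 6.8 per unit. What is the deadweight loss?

Competitive equilibrium: 125.25 − 0.26q = 45.5 + 0.1q → q* = 221.5278, p* = 67.6528.
With the tax, the buyer price exceeds the seller price by 6.8: (125.25 − 0.26q) − (45.5 + 0.1q) = 6.8 → q' = 202.6389.
Δq = 221.5278 − 202.6389 = 18.8889; the wedge equals the tax, 6.8.
The triangle = ½ × 18.8889 × 6.8 = 64.22.

64.22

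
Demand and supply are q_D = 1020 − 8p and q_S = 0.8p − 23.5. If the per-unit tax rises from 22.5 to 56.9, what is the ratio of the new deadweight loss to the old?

6.395

In inverse form: demand p = 127.5 − 0.125q, supply p = 29.375 + 1.25q.
Competitive equilibrium: 127.5 − 0.125q = 29.375 + 1.25q → q* = 71.3636, p* = 118.5795.
For a per-unit tax t: Δq = t/1.375, so DWL = ½·t·(t/1.375) = t²/2.75.
At t = 22.5: DWL = 184.091. At t = 56.9: DWL = 1177.313.
Ratio = (56.9/22.5)² = 6.395.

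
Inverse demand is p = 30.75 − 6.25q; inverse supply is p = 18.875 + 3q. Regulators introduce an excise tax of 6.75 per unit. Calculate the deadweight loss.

Competitive equilibrium: 30.75 − 6.25q = 18.875 + 3q → q* = 1.2838, p* = 22.7264.
With the tax, the buyer price exceeds the seller price by 6.75: (30.75 − 6.25q) − (18.875 + 3q) = 6.75 → q' = 0.5541.
Δq = 1.2838 − 0.5541 = 0.7297; the wedge equals the tax, 6.75.
Deadweight loss = ½ × 0.7297 × 6.75 = 2.46.

2.46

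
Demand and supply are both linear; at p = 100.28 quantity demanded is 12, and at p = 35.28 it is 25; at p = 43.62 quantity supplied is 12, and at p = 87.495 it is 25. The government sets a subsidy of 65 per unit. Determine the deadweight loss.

Demand slope = (35.28 − 100.28)/(25 − 12) = −5, so p = 160.28 − 5q.
Supply slope = (87.495 − 43.62)/(25 − 12) = 3.375, so p = 3.12 + 3.375q.
Competitive equilibrium: 160.28 − 5q = 3.12 + 3.375q → q* = 18.7654, p* = 66.4531.
The subsidy lowers effective supply by 65: p = 3.375q − 61.88.
New quantity: 160.28 − 5q = 3.375q − 61.88 → q' = 26.5266.
Overproduction Δq = 26.5266 − 18.7654 = 7.7612; wedge = subsidy = 65.
DWL = ½ × 7.7612 × 65 = 252.24.

252.24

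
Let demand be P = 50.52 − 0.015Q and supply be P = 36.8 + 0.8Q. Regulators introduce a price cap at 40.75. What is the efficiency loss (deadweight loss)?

Competitive equilibrium: 50.52 − 0.015Q = 36.8 + 0.8Q → Q* = 16.8344, P* = 50.2675.
At the ceiling P = 40.75, quantity supplied = (40.75 − 36.8)/0.8 = 4.9375.
Willingness to pay at Q' = 4.9375: 50.52 − 0.015·4.9375 = 50.4459.
ΔQ = 16.8344 − 4.9375 = 11.8969; wedge = 50.4459 − 40.75 = 9.6959.
Deadweight loss = ½ × 11.8969 × 9.6959 = 57.68.

57.68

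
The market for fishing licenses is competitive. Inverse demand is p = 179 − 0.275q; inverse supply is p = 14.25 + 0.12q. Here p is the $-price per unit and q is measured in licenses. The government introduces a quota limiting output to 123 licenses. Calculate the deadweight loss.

Competitive equilibrium: 179 − 0.275q = 14.25 + 0.12q → q* = 417.0886, p* = 64.3006.
At q = 123: demand price = 179 − 0.275·123 = 145.175; supply price = 14.25 + 0.12·123 = 29.01.
Δq = 417.0886 − 123 = 294.0886; wedge = 145.175 − 29.01 = 116.165.
The triangle = ½ × 294.0886 × 116.165 = $17081.40.

$17081.40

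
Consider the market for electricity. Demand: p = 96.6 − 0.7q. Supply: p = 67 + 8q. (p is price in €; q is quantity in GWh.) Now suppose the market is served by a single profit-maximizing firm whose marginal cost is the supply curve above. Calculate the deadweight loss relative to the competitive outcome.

Competitive equilibrium: 96.6 − 0.7q = 67 + 8q → q* = 3.4023, p* = 94.2184.
Marginal revenue: MR = 96.6 − 1.4q. Set MR = MC: 96.6 − 1.4q = 67 + 8q → q_m = 3.1489.
Price p_m = 96.6 − 0.7·3.1489 = 94.3958; MC(q_m) = 67 + 8·3.1489 = 92.1912.
Competitive q* = 3.4023, so Δq = 0.2534; wedge = 94.3958 − 92.1912 = 2.2046.
Welfare loss = ½ × 0.2534 × 2.2046 = €0.28.

€0.28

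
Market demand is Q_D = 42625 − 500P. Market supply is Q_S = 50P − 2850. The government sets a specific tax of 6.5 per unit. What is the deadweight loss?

In inverse form: demand P = 85.25 − 0.002Q, supply P = 57 + 0.02Q.
Competitive equilibrium: 85.25 − 0.002Q = 57 + 0.02Q → Q* = 1284.0909, P* = 82.6818.
With the tax, the buyer price exceeds the seller price by 6.5: (85.25 − 0.002Q) − (57 + 0.02Q) = 6.5 → Q' = 988.6364.
ΔQ = 1284.0909 − 988.6364 = 295.4545; the wedge equals the tax, 6.5.
Welfare loss = ½ × 295.4545 × 6.5 = 960.23.

960.23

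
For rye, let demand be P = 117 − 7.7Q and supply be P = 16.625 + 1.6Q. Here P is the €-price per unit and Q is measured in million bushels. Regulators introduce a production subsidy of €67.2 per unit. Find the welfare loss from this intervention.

€242.79 million

Competitive equilibrium: 117 − 7.7Q = 16.625 + 1.6Q → Q* = 10.793, P* = 33.8938.
The subsidy lowers effective supply by 67.2: P = 1.6Q − 50.575.
New quantity: 117 − 7.7Q = 1.6Q − 50.575 → Q' = 18.0188.
Overproduction ΔQ = 18.0188 − 10.793 = 7.2258; wedge = subsidy = 67.2.
Deadweight loss = ½ × 7.2258 × 67.2 = €242.79 million.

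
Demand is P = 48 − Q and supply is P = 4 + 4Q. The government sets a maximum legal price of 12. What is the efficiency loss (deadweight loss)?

Competitive equilibrium: 48 − Q = 4 + 4Q → Q* = 8.8, P* = 39.2.
At the ceiling P = 12, quantity supplied = (12 − 4)/4 = 2.
Willingness to pay at Q' = 2: 48 − 1·2 = 46.
ΔQ = 8.8 − 2 = 6.8; wedge = 46 − 12 = 34.
Welfare loss = ½ × 6.8 × 34 = 115.60.

115.60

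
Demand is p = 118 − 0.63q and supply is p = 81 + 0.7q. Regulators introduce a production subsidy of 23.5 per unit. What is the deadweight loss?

207.61

Competitive equilibrium: 118 − 0.63q = 81 + 0.7q → q* = 27.8195, p* = 100.4737.
The subsidy lowers effective supply by 23.5: p = 57.5 + 0.7q.
New quantity: 118 − 0.63q = 57.5 + 0.7q → q' = 45.4887.
Overproduction Δq = 45.4887 − 27.8195 = 17.6692; wedge = subsidy = 23.5.
DWL = ½ × 17.6692 × 23.5 = 207.61.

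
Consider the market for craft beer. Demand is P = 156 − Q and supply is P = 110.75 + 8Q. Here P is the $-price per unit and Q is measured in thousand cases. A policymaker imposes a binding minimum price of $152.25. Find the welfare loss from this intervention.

Competitive equilibrium: 156 − Q = 110.75 + 8Q → Q* = 5.0278, P* = 150.9722.
At the floor P = 152.25, quantity demanded = (156 − 152.25)/1 = 3.75.
Sellers' marginal cost at Q' = 3.75: 110.75 + 8·3.75 = 140.75.
ΔQ = 5.0278 − 3.75 = 1.2778; wedge = 152.25 − 140.75 = 11.5.
DWL = ½ × 1.2778 × 11.5 = $7.35 thousand.

$7.35 thousand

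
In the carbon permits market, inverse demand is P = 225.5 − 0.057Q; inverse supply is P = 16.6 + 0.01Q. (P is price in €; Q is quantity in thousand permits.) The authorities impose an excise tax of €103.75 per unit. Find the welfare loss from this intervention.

€80328.82 thousand

Competitive equilibrium: 225.5 − 0.057Q = 16.6 + 0.01Q → Q* = 3117.9104, P* = 47.7791.
With the tax, the buyer price exceeds the seller price by 103.75: (225.5 − 0.057Q) − (16.6 + 0.01Q) = 103.75 → Q' = 1569.403.
ΔQ = 3117.9104 − 1569.403 = 1548.5074; the wedge equals the tax, 103.75.
Welfare loss = ½ × 1548.5074 × 103.75 = €80328.82 thousand.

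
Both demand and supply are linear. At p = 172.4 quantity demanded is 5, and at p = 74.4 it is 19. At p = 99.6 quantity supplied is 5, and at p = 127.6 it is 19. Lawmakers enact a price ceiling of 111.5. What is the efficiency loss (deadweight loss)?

20.59

Demand slope = (74.4 − 172.4)/(19 − 5) = −7, so p = 207.4 − 7q.
Supply slope = (127.6 − 99.6)/(19 − 5) = 2, so p = 89.6 + 2q.
Competitive equilibrium: 207.4 − 7q = 89.6 + 2q → q* = 13.0889, p* = 115.7778.
At the ceiling p = 111.5, quantity supplied = (111.5 − 89.6)/2 = 10.95.
Willingness to pay at q' = 10.95: 207.4 − 7·10.95 = 130.75.
Δq = 13.0889 − 10.95 = 2.1389; wedge = 130.75 − 111.5 = 19.25.
Deadweight loss = ½ × 2.1389 × 19.25 = 20.59.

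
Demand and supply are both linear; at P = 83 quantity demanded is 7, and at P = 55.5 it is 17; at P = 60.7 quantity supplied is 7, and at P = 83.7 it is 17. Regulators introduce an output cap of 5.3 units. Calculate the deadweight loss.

Demand slope = (55.5 − 83)/(17 − 7) = −2.75, so P = 102.25 − 2.75Q.
Supply slope = (83.7 − 60.7)/(17 − 7) = 2.3, so P = 44.6 + 2.3Q.
Competitive equilibrium: 102.25 − 2.75Q = 44.6 + 2.3Q → Q* = 11.4158, P* = 70.8564.
At Q = 5.3: demand price = 102.25 − 2.75·5.3 = 87.675; supply price = 44.6 + 2.3·5.3 = 56.79.
ΔQ = 11.4158 − 5.3 = 6.1158; wedge = 87.675 − 56.79 = 30.885.
Welfare loss = ½ × 6.1158 × 30.885 = 94.44.

94.44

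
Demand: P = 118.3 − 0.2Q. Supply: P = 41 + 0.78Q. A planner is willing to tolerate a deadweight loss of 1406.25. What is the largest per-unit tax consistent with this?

Competitive equilibrium: 118.3 − 0.2Q = 41 + 0.78Q → Q* = 78.8776, P* = 102.5245.
A tax t gives ΔQ = t/0.98 and wedge t, so DWL = t²/1.96.
t²/1.96 = 1406.25 → t² = 2756.25 → t = 52.5.

52.5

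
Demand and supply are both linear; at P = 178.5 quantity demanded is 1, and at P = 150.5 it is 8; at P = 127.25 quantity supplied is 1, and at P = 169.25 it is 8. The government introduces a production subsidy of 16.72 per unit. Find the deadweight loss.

Demand slope = (150.5 − 178.5)/(8 − 1) = −4, so P = 182.5 − 4Q.
Supply slope = (169.25 − 127.25)/(8 − 1) = 6, so P = 121.25 + 6Q.
Competitive equilibrium: 182.5 − 4Q = 121.25 + 6Q → Q* = 6.125, P* = 158.
The subsidy lowers effective supply by 16.72: P = 104.53 + 6Q.
New quantity: 182.5 − 4Q = 104.53 + 6Q → Q' = 7.797.
Overproduction ΔQ = 7.797 − 6.125 = 1.672; wedge = subsidy = 16.72.
Welfare loss = ½ × 1.672 × 16.72 = 13.98.

13.98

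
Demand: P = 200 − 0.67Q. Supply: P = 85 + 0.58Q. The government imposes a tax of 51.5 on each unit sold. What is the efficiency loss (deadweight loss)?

1060.90

Competitive equilibrium: 200 − 0.67Q = 85 + 0.58Q → Q* = 92, P* = 138.36.
With the tax, the buyer price exceeds the seller price by 51.5: (200 − 0.67Q) − (85 + 0.58Q) = 51.5 → Q' = 50.8.
ΔQ = 92 − 50.8 = 41.2; the wedge equals the tax, 51.5.
The triangle = ½ × 41.2 × 51.5 = 1060.90.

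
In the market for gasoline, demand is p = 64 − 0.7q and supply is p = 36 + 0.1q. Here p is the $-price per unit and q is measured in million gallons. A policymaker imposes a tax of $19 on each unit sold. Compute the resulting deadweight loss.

Competitive equilibrium: 64 − 0.7q = 36 + 0.1q → q* = 35, p* = 39.5.
With the tax, the buyer price exceeds the seller price by 19: (64 − 0.7q) − (36 + 0.1q) = 19 → q' = 11.25.
Δq = 35 − 11.25 = 23.75; the wedge equals the tax, 19.
Welfare loss = ½ × 23.75 × 19 = $225.625 million.

$225.625 million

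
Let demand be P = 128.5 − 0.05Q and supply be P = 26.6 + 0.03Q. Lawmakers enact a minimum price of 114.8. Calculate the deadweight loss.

39980

Competitive equilibrium: 128.5 − 0.05Q = 26.6 + 0.03Q → Q* = 1273.75, P* = 64.8125.
At the floor P = 114.8, quantity demanded = (128.5 − 114.8)/0.05 = 274.
Sellers' marginal cost at Q' = 274: 26.6 + 0.03·274 = 34.82.
ΔQ = 1273.75 − 274 = 999.75; wedge = 114.8 − 34.82 = 79.98.
DWL = ½ × 999.75 × 79.98 = 39980.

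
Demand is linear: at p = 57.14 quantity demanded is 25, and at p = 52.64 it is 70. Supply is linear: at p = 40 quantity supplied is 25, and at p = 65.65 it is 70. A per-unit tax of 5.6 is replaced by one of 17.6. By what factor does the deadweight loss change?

9.878

Demand slope = (52.64 − 57.14)/(70 − 25) = −0.1, so p = 59.64 − 0.1q.
Supply slope = (65.65 − 40)/(70 − 25) = 0.57, so p = 25.75 + 0.57q.
Competitive equilibrium: 59.64 − 0.1q = 25.75 + 0.57q → q* = 50.5821, p* = 54.5818.
For a per-unit tax t: Δq = t/0.67, so DWL = ½·t·(t/0.67) = t²/1.34.
At t = 5.6: DWL = 23.403. At t = 17.6: DWL = 231.164.
Ratio = (17.6/5.6)² = 9.878.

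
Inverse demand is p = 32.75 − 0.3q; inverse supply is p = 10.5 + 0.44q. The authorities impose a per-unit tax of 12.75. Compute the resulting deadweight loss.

Competitive equilibrium: 32.75 − 0.3q = 10.5 + 0.44q → q* = 30.0676, p* = 23.7297.
With the tax, the buyer price exceeds the seller price by 12.75: (32.75 − 0.3q) − (10.5 + 0.44q) = 12.75 → q' = 12.8378.
Δq = 30.0676 − 12.8378 = 17.2298; the wedge equals the tax, 12.75.
Deadweight loss = ½ × 17.2298 × 12.75 = 109.84.

109.84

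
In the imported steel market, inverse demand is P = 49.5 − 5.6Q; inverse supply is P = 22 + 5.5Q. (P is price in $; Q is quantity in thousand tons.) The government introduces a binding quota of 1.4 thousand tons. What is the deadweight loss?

Competitive equilibrium: 49.5 − 5.6Q = 22 + 5.5Q → Q* = 2.4775, P* = 35.6261.
At Q = 1.4: demand price = 49.5 − 5.6·1.4 = 41.66; supply price = 22 + 5.5·1.4 = 29.7.
ΔQ = 2.4775 − 1.4 = 1.0775; wedge = 41.66 − 29.7 = 11.96.
DWL = ½ × 1.0775 × 11.96 = $6.44 thousand.

$6.44 thousand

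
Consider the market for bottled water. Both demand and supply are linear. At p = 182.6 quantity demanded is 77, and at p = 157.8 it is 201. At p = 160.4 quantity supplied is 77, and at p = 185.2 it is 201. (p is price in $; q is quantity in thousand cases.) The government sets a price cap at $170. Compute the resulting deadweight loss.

$11.25 thousand

Demand slope = (157.8 − 182.6)/(201 − 77) = −0.2, so p = 198 − 0.2q.
Supply slope = (185.2 − 160.4)/(201 − 77) = 0.2, so p = 145 + 0.2q.
Competitive equilibrium: 198 − 0.2q = 145 + 0.2q → q* = 132.5, p* = 171.5.
At the ceiling p = 170, quantity supplied = (170 − 145)/0.2 = 125.
Willingness to pay at q' = 125: 198 − 0.2·125 = 173.
Δq = 132.5 − 125 = 7.5; wedge = 173 − 170 = 3.
Deadweight loss = ½ × 7.5 × 3 = $11.25 thousand.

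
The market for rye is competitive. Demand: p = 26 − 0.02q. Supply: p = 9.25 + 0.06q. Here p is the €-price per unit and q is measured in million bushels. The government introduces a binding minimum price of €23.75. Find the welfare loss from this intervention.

€375.39 million

Competitive equilibrium: 26 − 0.02q = 9.25 + 0.06q → q* = 209.375, p* = 21.8125.
At the floor p = 23.75, quantity demanded = (26 − 23.75)/0.02 = 112.5.
Sellers' marginal cost at q' = 112.5: 9.25 + 0.06·112.5 = 16.
Δq = 209.375 − 112.5 = 96.875; wedge = 23.75 − 16 = 7.75.
Deadweight loss = ½ × 96.875 × 7.75 = €375.39 million.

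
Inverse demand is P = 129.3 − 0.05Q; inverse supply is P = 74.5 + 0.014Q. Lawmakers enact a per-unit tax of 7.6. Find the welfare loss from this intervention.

Competitive equilibrium: 129.3 − 0.05Q = 74.5 + 0.014Q → Q* = 856.25, P* = 86.4875.
With the tax, the buyer price exceeds the seller price by 7.6: (129.3 − 0.05Q) − (74.5 + 0.014Q) = 7.6 → Q' = 737.5.
ΔQ = 856.25 − 737.5 = 118.75; the wedge equals the tax, 7.6.
Welfare loss = ½ × 118.75 × 7.6 = 451.25.

451.25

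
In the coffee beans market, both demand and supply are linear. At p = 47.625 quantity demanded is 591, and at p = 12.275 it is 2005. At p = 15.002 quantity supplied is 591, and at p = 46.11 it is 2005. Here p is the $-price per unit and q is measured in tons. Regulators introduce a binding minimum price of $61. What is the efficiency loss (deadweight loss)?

Demand slope = (12.275 − 47.625)/(2005 − 591) = −0.025, so p = 62.4 − 0.025q.
Supply slope = (46.11 − 15.002)/(2005 − 591) = 0.022, so p = 2 + 0.022q.
Competitive equilibrium: 62.4 − 0.025q = 2 + 0.022q → q* = 1285.1064, p* = 30.2723.
At the floor p = 61, quantity demanded = (62.4 − 61)/0.025 = 56.
Sellers' marginal cost at q' = 56: 2 + 0.022·56 = 3.232.
Δq = 1285.1064 − 56 = 1229.1064; wedge = 61 − 3.232 = 57.768.
Deadweight loss = ½ × 1229.1064 × 57.768 = $35501.51.

$35501.51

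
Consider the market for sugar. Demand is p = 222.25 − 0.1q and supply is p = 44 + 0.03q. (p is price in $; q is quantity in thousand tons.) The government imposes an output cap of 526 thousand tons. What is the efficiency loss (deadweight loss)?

Competitive equilibrium: 222.25 − 0.1q = 44 + 0.03q → q* = 1371.15385, p* = 85.13462.
At q = 526: demand price = 222.25 − 0.1·526 = 169.65; supply price = 44 + 0.03·526 = 59.78.
Δq = 1371.15385 − 526 = 845.15385; wedge = 169.65 − 59.78 = 109.87.
Deadweight loss = ½ × 845.15385 × 109.87 = $46428.53 thousand.

$46428.53 thousand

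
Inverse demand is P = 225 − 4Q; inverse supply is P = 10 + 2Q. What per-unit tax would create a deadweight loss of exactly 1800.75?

Competitive equilibrium: 225 − 4Q = 10 + 2Q → Q* = 35.8333, P* = 81.6667.
A tax t gives ΔQ = t/6 and wedge t, so DWL = t²/12.
t²/12 = 1800.75 → t² = 21609 → t = 147.

147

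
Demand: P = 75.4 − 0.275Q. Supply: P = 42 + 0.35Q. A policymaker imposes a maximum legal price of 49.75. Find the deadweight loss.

Competitive equilibrium: 75.4 − 0.275Q = 42 + 0.35Q → Q* = 53.44, P* = 60.704.
At the ceiling P = 49.75, quantity supplied = (49.75 − 42)/0.35 = 22.1429.
Willingness to pay at Q' = 22.1429: 75.4 − 0.275·22.1429 = 69.3107.
ΔQ = 53.44 − 22.1429 = 31.2971; wedge = 69.3107 − 49.75 = 19.5607.
Deadweight loss = ½ × 31.2971 × 19.5607 = 306.10.

306.10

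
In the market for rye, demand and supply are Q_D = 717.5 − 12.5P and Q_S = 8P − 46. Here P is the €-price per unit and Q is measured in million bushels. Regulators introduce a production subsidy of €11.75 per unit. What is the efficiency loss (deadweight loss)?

€336.74 million

In inverse form: demand P = 57.4 − 0.08Q, supply P = 5.75 + 0.125Q.
Competitive equilibrium: 57.4 − 0.08Q = 5.75 + 0.125Q → Q* = 251.9512, P* = 37.2439.
The subsidy lowers effective supply by 11.75: P = 0.125Q − 6.
New quantity: 57.4 − 0.08Q = 0.125Q − 6 → Q' = 309.2683.
Overproduction ΔQ = 309.2683 − 251.9512 = 57.3171; wedge = subsidy = 11.75.
Deadweight loss = ½ × 57.3171 × 11.75 = €336.74 million.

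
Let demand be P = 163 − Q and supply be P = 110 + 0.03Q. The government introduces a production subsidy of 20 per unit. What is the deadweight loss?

194.17

Competitive equilibrium: 163 − Q = 110 + 0.03Q → Q* = 51.45631, P* = 111.54369.
The subsidy lowers effective supply by 20: P = 90 + 0.03Q.
New quantity: 163 − Q = 90 + 0.03Q → Q' = 70.87379.
Overproduction ΔQ = 70.87379 − 51.45631 = 19.41748; wedge = subsidy = 20.
DWL = ½ × 19.41748 × 20 = 194.17.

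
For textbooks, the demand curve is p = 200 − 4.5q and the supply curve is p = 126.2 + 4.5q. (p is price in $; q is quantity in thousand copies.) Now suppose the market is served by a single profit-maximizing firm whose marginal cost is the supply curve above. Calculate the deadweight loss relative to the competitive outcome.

Competitive equilibrium: 200 − 4.5q = 126.2 + 4.5q → q* = 8.2, p* = 163.1.
Marginal revenue: MR = 200 − 9q. Set MR = MC: 200 − 9q = 126.2 + 4.5q → q_m = 5.4667.
Price p_m = 200 − 4.5·5.4667 = 175.3999; MC(q_m) = 126.2 + 4.5·5.4667 = 150.8002.
Competitive q* = 8.2, so Δq = 2.7333; wedge = 175.3999 − 150.8002 = 24.5997.
DWL = ½ × 2.7333 × 24.5997 = $33.62 thousand.

$33.62 thousand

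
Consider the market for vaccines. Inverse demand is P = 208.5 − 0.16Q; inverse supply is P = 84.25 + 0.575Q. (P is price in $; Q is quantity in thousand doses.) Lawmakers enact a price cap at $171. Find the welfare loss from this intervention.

$121.44 thousand

Competitive equilibrium: 208.5 − 0.16Q = 84.25 + 0.575Q → Q* = 169.0476, P* = 181.4524.
At the ceiling P = 171, quantity supplied = (171 − 84.25)/0.575 = 150.8696.
Willingness to pay at Q' = 150.8696: 208.5 − 0.16·150.8696 = 184.3609.
ΔQ = 169.0476 − 150.8696 = 18.178; wedge = 184.3609 − 171 = 13.3609.
The triangle = ½ × 18.178 × 13.3609 = $121.44 thousand.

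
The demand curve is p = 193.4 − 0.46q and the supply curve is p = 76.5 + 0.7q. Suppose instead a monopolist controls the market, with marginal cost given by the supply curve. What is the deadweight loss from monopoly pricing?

474.93

Competitive equilibrium: 193.4 − 0.46q = 76.5 + 0.7q → q* = 100.7759, p* = 147.0431.
Marginal revenue: MR = 193.4 − 0.92q. Set MR = MC: 193.4 − 0.92q = 76.5 + 0.7q → q_m = 72.1605.
Price p_m = 193.4 − 0.46·72.1605 = 160.2062; MC(q_m) = 76.5 + 0.7·72.1605 = 127.0124.
Competitive q* = 100.7759, so Δq = 28.6154; wedge = 160.2062 − 127.0124 = 33.1938.
DWL = ½ × 28.6154 × 33.1938 = 474.93.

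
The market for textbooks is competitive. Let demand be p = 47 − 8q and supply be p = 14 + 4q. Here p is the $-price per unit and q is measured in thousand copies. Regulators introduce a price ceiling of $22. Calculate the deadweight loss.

Competitive equilibrium: 47 − 8q = 14 + 4q → q* = 2.75, p* = 25.
At the ceiling p = 22, quantity supplied = (22 − 14)/4 = 2.
Willingness to pay at q' = 2: 47 − 8·2 = 31.
Δq = 2.75 − 2 = 0.75; wedge = 31 − 22 = 9.
Welfare loss = ½ × 0.75 × 9 = $3.375 thousand.

$3.375 thousand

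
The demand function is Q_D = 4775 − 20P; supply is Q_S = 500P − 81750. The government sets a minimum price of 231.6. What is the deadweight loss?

44218.64

In inverse form: demand P = 238.75 − 0.05Q, supply P = 163.5 + 0.002Q.
Competitive equilibrium: 238.75 − 0.05Q = 163.5 + 0.002Q → Q* = 1447.1154, P* = 166.3942.
At the floor P = 231.6, quantity demanded = (238.75 − 231.6)/0.05 = 143.
Sellers' marginal cost at Q' = 143: 163.5 + 0.002·143 = 163.786.
ΔQ = 1447.1154 − 143 = 1304.1154; wedge = 231.6 − 163.786 = 67.814.
The triangle = ½ × 1304.1154 × 67.814 = 44218.64.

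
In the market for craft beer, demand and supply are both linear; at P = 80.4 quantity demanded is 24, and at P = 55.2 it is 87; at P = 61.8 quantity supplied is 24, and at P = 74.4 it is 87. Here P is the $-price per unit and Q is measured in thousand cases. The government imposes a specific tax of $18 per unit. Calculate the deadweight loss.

Demand slope = (55.2 − 80.4)/(87 − 24) = −0.4, so P = 90 − 0.4Q.
Supply slope = (74.4 − 61.8)/(87 − 24) = 0.2, so P = 57 + 0.2Q.
Competitive equilibrium: 90 − 0.4Q = 57 + 0.2Q → Q* = 55, P* = 68.
With the tax, the buyer price exceeds the seller price by 18: (90 − 0.4Q) − (57 + 0.2Q) = 18 → Q' = 25.
ΔQ = 55 − 25 = 30; the wedge equals the tax, 18.
DWL = ½ × 30 × 18 = $270 thousand.

$270 thousand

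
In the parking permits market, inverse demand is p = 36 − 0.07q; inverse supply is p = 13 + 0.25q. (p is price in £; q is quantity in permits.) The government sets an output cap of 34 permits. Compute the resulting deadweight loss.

Competitive equilibrium: 36 − 0.07q = 13 + 0.25q → q* = 71.875, p* = 30.9688.
At q = 34: demand price = 36 − 0.07·34 = 33.62; supply price = 13 + 0.25·34 = 21.5.
Δq = 71.875 − 34 = 37.875; wedge = 33.62 − 21.5 = 12.12.
Welfare loss = ½ × 37.875 × 12.12 = £229.52.

£229.52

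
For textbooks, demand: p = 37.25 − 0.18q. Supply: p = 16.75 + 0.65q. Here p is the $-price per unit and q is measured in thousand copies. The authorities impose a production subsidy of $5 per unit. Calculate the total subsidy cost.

$153.61 thousand

Competitive equilibrium: 37.25 − 0.18q = 16.75 + 0.65q → q* = 24.6988, p* = 32.8042.
The subsidy lowers effective supply by 5: p = 11.75 + 0.65q.
New quantity: 37.25 − 0.18q = 11.75 + 0.65q → q' = 30.7229.
Total subsidy cost = 5 × 30.7229 = $153.61 thousand.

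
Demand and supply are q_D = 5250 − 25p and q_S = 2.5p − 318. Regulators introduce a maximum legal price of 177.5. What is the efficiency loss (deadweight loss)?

857.50

In inverse form: demand p = 210 − 0.04q, supply p = 127.2 + 0.4q.
Competitive equilibrium: 210 − 0.04q = 127.2 + 0.4q → q* = 188.1818, p* = 202.4727.
At the ceiling p = 177.5, quantity supplied = (177.5 − 127.2)/0.4 = 125.75.
Willingness to pay at q' = 125.75: 210 − 0.04·125.75 = 204.97.
Δq = 188.1818 − 125.75 = 62.4318; wedge = 204.97 − 177.5 = 27.47.
Welfare loss = ½ × 62.4318 × 27.47 = 857.50.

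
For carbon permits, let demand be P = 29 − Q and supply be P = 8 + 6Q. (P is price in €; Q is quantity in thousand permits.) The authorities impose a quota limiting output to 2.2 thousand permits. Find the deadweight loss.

€2.24 thousand

Competitive equilibrium: 29 − Q = 8 + 6Q → Q* = 3, P* = 26.
At Q = 2.2: demand price = 29 − 1·2.2 = 26.8; supply price = 8 + 6·2.2 = 21.2.
ΔQ = 3 − 2.2 = 0.8; wedge = 26.8 − 21.2 = 5.6.
Welfare loss = ½ × 0.8 × 5.6 = €2.24 thousand.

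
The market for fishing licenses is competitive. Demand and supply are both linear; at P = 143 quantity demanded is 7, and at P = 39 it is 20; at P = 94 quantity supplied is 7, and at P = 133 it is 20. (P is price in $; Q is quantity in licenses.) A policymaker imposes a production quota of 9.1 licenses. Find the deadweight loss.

$30.49

Demand slope = (39 − 143)/(20 − 7) = −8, so P = 199 − 8Q.
Supply slope = (133 − 94)/(20 − 7) = 3, so P = 73 + 3Q.
Competitive equilibrium: 199 − 8Q = 73 + 3Q → Q* = 11.4545, P* = 107.3636.
At Q = 9.1: demand price = 199 − 8·9.1 = 126.2; supply price = 73 + 3·9.1 = 100.3.
ΔQ = 11.4545 − 9.1 = 2.3545; wedge = 126.2 − 100.3 = 25.9.
Deadweight loss = ½ × 2.3545 × 25.9 = $30.49.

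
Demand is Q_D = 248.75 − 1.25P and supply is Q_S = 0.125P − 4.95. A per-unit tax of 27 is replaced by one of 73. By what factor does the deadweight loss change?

In inverse form: demand P = 199 − 0.8Q, supply P = 39.6 + 8Q.
Competitive equilibrium: 199 − 0.8Q = 39.6 + 8Q → Q* = 18.1136, P* = 184.5091.
For a per-unit tax t: ΔQ = t/8.8, so DWL = ½·t·(t/8.8) = t²/17.6.
At t = 27: DWL = 41.420. At t = 73: DWL = 302.784.
Ratio = (73/27)² = 7.310.

7.310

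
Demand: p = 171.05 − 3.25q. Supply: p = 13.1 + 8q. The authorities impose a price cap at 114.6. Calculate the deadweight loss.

10.29

Competitive equilibrium: 171.05 − 3.25q = 13.1 + 8q → q* = 14.04, p* = 125.42.
At the ceiling p = 114.6, quantity supplied = (114.6 − 13.1)/8 = 12.6875.
Willingness to pay at q' = 12.6875: 171.05 − 3.25·12.6875 = 129.8156.
Δq = 14.04 − 12.6875 = 1.3525; wedge = 129.8156 − 114.6 = 15.2156.
The triangle = ½ × 1.3525 × 15.2156 = 10.29.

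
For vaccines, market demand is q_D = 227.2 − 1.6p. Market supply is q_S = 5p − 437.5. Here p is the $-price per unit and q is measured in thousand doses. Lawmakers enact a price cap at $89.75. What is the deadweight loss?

In inverse form: demand p = 142 − 0.625q, supply p = 87.5 + 0.2q.
Competitive equilibrium: 142 − 0.625q = 87.5 + 0.2q → q* = 66.0606, p* = 100.7121.
At the ceiling p = 89.75, quantity supplied = (89.75 − 87.5)/0.2 = 11.25.
Willingness to pay at q' = 11.25: 142 − 0.625·11.25 = 134.9688.
Δq = 66.0606 − 11.25 = 54.8106; wedge = 134.9688 − 89.75 = 45.2188.
The triangle = ½ × 54.8106 × 45.2188 = $1239.23 thousand.

$1239.23 thousand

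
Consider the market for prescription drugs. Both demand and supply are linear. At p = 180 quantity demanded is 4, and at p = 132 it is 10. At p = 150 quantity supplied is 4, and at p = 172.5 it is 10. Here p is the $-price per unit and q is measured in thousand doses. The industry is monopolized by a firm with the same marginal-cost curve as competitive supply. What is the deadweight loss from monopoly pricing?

Demand slope = (132 − 180)/(10 − 4) = −8, so p = 212 − 8q.
Supply slope = (172.5 − 150)/(10 − 4) = 3.75, so p = 135 + 3.75q.
Competitive equilibrium: 212 − 8q = 135 + 3.75q → q* = 6.5532, p* = 159.5745.
Marginal revenue: MR = 212 − 16q. Set MR = MC: 212 − 16q = 135 + 3.75q → q_m = 3.8987.
Price p_m = 212 − 8·3.8987 = 180.8104; MC(q_m) = 135 + 3.75·3.8987 = 149.6201.
Competitive q* = 6.5532, so Δq = 2.6545; wedge = 180.8104 − 149.6201 = 31.1903.
Deadweight loss = ½ × 2.6545 × 31.1903 = $41.40 thousand.

$41.40 thousand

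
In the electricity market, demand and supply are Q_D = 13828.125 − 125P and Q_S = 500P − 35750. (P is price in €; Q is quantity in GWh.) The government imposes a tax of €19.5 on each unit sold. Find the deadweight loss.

In inverse form: demand P = 110.625 − 0.008Q, supply P = 71.5 + 0.002Q.
Competitive equilibrium: 110.625 − 0.008Q = 71.5 + 0.002Q → Q* = 3912.5, P* = 79.325.
With the tax, the buyer price exceeds the seller price by 19.5: (110.625 − 0.008Q) − (71.5 + 0.002Q) = 19.5 → Q' = 1962.5.
ΔQ = 3912.5 − 1962.5 = 1950; the wedge equals the tax, 19.5.
The triangle = ½ × 1950 × 19.5 = €19012.50.

€19012.50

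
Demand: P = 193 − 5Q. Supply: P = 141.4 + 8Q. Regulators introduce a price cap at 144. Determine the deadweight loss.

86.32

Competitive equilibrium: 193 − 5Q = 141.4 + 8Q → Q* = 3.9692, P* = 173.1538.
At the ceiling P = 144, quantity supplied = (144 − 141.4)/8 = 0.325.
Willingness to pay at Q' = 0.325: 193 − 5·0.325 = 191.375.
ΔQ = 3.9692 − 0.325 = 3.6442; wedge = 191.375 − 144 = 47.375.
Welfare loss = ½ × 3.6442 × 47.375 = 86.32.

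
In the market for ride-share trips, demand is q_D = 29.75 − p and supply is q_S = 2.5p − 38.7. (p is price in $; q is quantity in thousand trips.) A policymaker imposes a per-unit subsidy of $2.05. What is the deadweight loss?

In inverse form: demand p = 29.75 − q, supply p = 15.48 + 0.4q.
Competitive equilibrium: 29.75 − q = 15.48 + 0.4q → q* = 10.1929, p* = 19.5571.
The subsidy lowers effective supply by 2.05: p = 13.43 + 0.4q.
New quantity: 29.75 − q = 13.43 + 0.4q → q' = 11.6571.
Overproduction Δq = 11.6571 − 10.1929 = 1.4642; wedge = subsidy = 2.05.
DWL = ½ × 1.4642 × 2.05 = $1.50 thousand.

$1.50 thousand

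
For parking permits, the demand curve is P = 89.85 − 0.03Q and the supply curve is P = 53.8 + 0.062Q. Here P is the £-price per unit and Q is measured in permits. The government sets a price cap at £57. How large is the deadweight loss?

£5324.95

Competitive equilibrium: 89.85 − 0.03Q = 53.8 + 0.062Q → Q* = 391.8478, P* = 78.0946.
At the ceiling P = 57, quantity supplied = (57 − 53.8)/0.062 = 51.6129.
Willingness to pay at Q' = 51.6129: 89.85 − 0.03·51.6129 = 88.3016.
ΔQ = 391.8478 − 51.6129 = 340.2349; wedge = 88.3016 − 57 = 31.3016.
DWL = ½ × 340.2349 × 31.3016 = £5324.95.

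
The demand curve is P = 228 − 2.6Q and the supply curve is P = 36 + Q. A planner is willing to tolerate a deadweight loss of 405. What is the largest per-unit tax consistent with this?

Competitive equilibrium: 228 − 2.6Q = 36 + Q → Q* = 53.3333, P* = 89.3333.
A tax t gives ΔQ = t/3.6 and wedge t, so DWL = t²/7.2.
t²/7.2 = 405 → t² = 2916 → t = 54.

54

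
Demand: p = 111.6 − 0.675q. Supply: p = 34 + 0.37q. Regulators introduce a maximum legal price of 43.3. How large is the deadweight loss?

Competitive equilibrium: 111.6 − 0.675q = 34 + 0.37q → q* = 74.2584, p* = 61.4756.
At the ceiling p = 43.3, quantity supplied = (43.3 − 34)/0.37 = 25.1351.
Willingness to pay at q' = 25.1351: 111.6 − 0.675·25.1351 = 94.6338.
Δq = 74.2584 − 25.1351 = 49.1233; wedge = 94.6338 − 43.3 = 51.3338.
DWL = ½ × 49.1233 × 51.3338 = 1260.84.

1260.84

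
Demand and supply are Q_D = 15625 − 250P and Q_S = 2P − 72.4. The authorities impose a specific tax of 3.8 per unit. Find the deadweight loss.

In inverse form: demand P = 62.5 − 0.004Q, supply P = 36.2 + 0.5Q.
Competitive equilibrium: 62.5 − 0.004Q = 36.2 + 0.5Q → Q* = 52.1825, P* = 62.2913.
With the tax, the buyer price exceeds the seller price by 3.8: (62.5 − 0.004Q) − (36.2 + 0.5Q) = 3.8 → Q' = 44.6429.
ΔQ = 52.1825 − 44.6429 = 7.5396; the wedge equals the tax, 3.8.
Deadweight loss = ½ × 7.5396 × 3.8 = 14.33.

14.33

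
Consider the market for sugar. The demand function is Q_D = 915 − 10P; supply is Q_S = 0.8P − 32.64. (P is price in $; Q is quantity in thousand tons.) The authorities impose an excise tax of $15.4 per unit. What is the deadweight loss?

$87.84 thousand

In inverse form: demand P = 91.5 − 0.1Q, supply P = 40.8 + 1.25Q.
Competitive equilibrium: 91.5 − 0.1Q = 40.8 + 1.25Q → Q* = 37.5556, P* = 87.7444.
With the tax, the buyer price exceeds the seller price by 15.4: (91.5 − 0.1Q) − (40.8 + 1.25Q) = 15.4 → Q' = 26.1481.
ΔQ = 37.5556 − 26.1481 = 11.4075; the wedge equals the tax, 15.4.
DWL = ½ × 11.4075 × 15.4 = $87.84 thousand.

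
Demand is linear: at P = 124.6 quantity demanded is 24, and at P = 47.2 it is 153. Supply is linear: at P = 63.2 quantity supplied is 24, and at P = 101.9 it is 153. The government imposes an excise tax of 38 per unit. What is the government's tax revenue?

Demand slope = (47.2 − 124.6)/(153 − 24) = −0.6, so P = 139 − 0.6Q.
Supply slope = (101.9 − 63.2)/(153 − 24) = 0.3, so P = 56 + 0.3Q.
Competitive equilibrium: 139 − 0.6Q = 56 + 0.3Q → Q* = 92.2222, P* = 83.6667.
With the tax, the buyer price exceeds the seller price by 38: (139 − 0.6Q) − (56 + 0.3Q) = 38 → Q' = 50.
Tax revenue = 38 × 50 = 1900.

1900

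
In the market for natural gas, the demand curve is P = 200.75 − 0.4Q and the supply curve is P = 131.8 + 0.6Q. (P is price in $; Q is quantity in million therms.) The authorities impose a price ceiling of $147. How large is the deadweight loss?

$951.21 million

Competitive equilibrium: 200.75 − 0.4Q = 131.8 + 0.6Q → Q* = 68.95, P* = 173.17.
At the ceiling P = 147, quantity supplied = (147 − 131.8)/0.6 = 25.3333.
Willingness to pay at Q' = 25.3333: 200.75 − 0.4·25.3333 = 190.6167.
ΔQ = 68.95 − 25.3333 = 43.6167; wedge = 190.6167 − 147 = 43.6167.
Deadweight loss = ½ × 43.6167 × 43.6167 = $951.21 million.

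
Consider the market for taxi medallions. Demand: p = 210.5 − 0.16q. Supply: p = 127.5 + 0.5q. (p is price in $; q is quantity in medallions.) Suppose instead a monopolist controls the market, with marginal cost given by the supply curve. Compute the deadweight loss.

$198.70

Competitive equilibrium: 210.5 − 0.16q = 127.5 + 0.5q → q* = 125.7576, p* = 190.3788.
Marginal revenue: MR = 210.5 − 0.32q. Set MR = MC: 210.5 − 0.32q = 127.5 + 0.5q → q_m = 101.2195.
Price p_m = 210.5 − 0.16·101.2195 = 194.3049; MC(q_m) = 127.5 + 0.5·101.2195 = 178.1098.
Competitive q* = 125.7576, so Δq = 24.5381; wedge = 194.3049 − 178.1098 = 16.1951.
The triangle = ½ × 24.5381 × 16.1951 = $198.70.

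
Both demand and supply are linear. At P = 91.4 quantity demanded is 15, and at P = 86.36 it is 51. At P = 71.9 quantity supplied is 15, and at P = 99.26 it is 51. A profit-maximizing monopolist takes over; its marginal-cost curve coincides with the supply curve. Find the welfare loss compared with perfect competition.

Demand slope = (86.36 − 91.4)/(51 − 15) = −0.14, so P = 93.5 − 0.14Q.
Supply slope = (99.26 − 71.9)/(51 − 15) = 0.76, so P = 60.5 + 0.76Q.
Competitive equilibrium: 93.5 − 0.14Q = 60.5 + 0.76Q → Q* = 36.6667, P* = 88.3667.
Marginal revenue: MR = 93.5 − 0.28Q. Set MR = MC: 93.5 − 0.28Q = 60.5 + 0.76Q → Q_m = 31.7308.
Price P_m = 93.5 − 0.14·31.7308 = 89.0577; MC(Q_m) = 60.5 + 0.76·31.7308 = 84.6154.
Competitive Q* = 36.6667, so ΔQ = 4.9359; wedge = 89.0577 − 84.6154 = 4.4423.
Welfare loss = ½ × 4.9359 × 4.4423 = 10.96.

10.96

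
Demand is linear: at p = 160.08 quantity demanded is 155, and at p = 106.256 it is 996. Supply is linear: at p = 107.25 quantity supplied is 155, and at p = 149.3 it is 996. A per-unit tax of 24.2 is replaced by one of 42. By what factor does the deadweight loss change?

Demand slope = (106.256 − 160.08)/(996 − 155) = −0.064, so p = 170 − 0.064q.
Supply slope = (149.3 − 107.25)/(996 − 155) = 0.05, so p = 99.5 + 0.05q.
Competitive equilibrium: 170 − 0.064q = 99.5 + 0.05q → q* = 618.4211, p* = 130.4211.
For a per-unit tax t: Δq = t/0.114, so DWL = ½·t·(t/0.114) = t²/0.228.
At t = 24.2: DWL = 2568.596. At t = 42: DWL = 7736.842.
Ratio = (42/24.2)² = 3.012.

3.012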